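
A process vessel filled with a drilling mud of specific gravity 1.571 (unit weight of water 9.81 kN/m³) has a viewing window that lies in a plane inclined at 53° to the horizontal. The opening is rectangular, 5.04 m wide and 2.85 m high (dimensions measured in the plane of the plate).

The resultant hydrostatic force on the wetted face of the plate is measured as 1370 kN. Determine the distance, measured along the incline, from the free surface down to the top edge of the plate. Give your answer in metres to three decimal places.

γ = 1.571 × 9.81 = 15.41151 kN/m³.
A = 5.04 × 2.85 = 14.364 m².
From F = γ·h_c·A, the centroid depth is h_c = 1370/(15.41151 × 14.364) = 6.18871 m.
Let θ = 53° be the plate's angle to the horizontal; measure y along the incline from where the plane meets the free surface. Vertical depth h = y·sinθ with sinθ = 0.798636.
Along the incline, y_c = h_c/sinθ = 6.18871/0.798636 = 7.7491 m.
The centroid lies 2.85/2 = 1.425 m below the top edge, so the top edge sits at y_top = 7.7491 − 1.425 = 6.3241 m along the incline.

y_top ≈ 6.324 m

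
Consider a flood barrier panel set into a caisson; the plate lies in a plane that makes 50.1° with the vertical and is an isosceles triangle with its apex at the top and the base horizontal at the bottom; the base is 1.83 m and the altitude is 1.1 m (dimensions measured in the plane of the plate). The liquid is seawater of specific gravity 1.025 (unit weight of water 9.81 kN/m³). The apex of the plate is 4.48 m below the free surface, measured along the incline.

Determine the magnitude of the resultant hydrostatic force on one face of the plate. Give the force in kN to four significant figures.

F ≈ 33.84 kN

γ = 1.025 × 9.81 = 10.05525 kN/m³.
The plate makes 50.1° with the vertical, i.e. θ = 90° − 50.1° = 39.9° to the horizontal. Measuring y along the incline from the free-surface line, vertical depth h = y·sinθ with sinθ = 0.641450.
With the apex up, the centroid sits 2h/3 = 2 × 1.1/3 = 0.733333 m below the apex, so y_c = 4.48 + 0.733333 = 5.21333 m and h_c = 5.21333 × 0.641450 = 3.34409 m.
A = ½ × 1.83 × 1.1 = 1.0065 m².
Resultant F = γ·h_c·A = 10.05525 × 3.34409 × 1.0065 = 33.8442 kN.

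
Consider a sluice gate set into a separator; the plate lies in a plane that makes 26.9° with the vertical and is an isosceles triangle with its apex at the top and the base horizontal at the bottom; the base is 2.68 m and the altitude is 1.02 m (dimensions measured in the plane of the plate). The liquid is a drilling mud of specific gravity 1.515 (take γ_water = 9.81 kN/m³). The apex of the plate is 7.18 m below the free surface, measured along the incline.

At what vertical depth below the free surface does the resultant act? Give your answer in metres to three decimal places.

h_p = 7.016 m

γ = 1.515 × 9.81 = 14.86215 kN/m³.
The plate makes 26.9° with the vertical, i.e. θ = 90° − 26.9° = 63.1° to the horizontal. Measuring y along the incline from the free-surface line, vertical depth h = y·sinθ with sinθ = 0.891798.
With the apex up, the centroid sits 2h/3 = 2 × 1.02/3 = 0.68 m below the apex, so y_c = 7.18 + 0.68 = 7.86 m and h_c = 7.86 × 0.891798 = 7.00953 m.
A = ½ × 2.68 × 1.02 = 1.3668 m².
Resultant F = γ·h_c·A = 14.86215 × 7.00953 × 1.3668 = 142.389 kN.
I_c = b·h³/36 = 2.68 × 1.02³/36 = 0.079001 m⁴.
Centre of pressure: y_p = y_c + I_c/(y_c·A) = 7.86 + 0.079001/(7.86 × 1.3668) = 7.86 + 0.00735369 = 7.86735 m along the plane.
Vertically, h_p = y_p·sinθ = 7.86735 × 0.891798 = 7.01609 m.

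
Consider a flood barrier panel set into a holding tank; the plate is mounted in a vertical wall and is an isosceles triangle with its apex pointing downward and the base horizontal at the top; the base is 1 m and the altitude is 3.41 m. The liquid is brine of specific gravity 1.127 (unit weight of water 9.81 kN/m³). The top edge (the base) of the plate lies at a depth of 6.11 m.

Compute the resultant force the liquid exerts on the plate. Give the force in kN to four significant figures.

F ≈ 136.6 kN

γ = 1.127 × 9.81 = 11.05587 kN/m³.
With the apex down, the centroid sits h/3 = 3.41/3 = 1.13667 m below the base (the top edge), so the centroid depth is h_c = 6.11 + 1.13667 = 7.24667 m.
A = ½ × 1 × 3.41 = 1.705 m².
Resultant F = γ·h_c·A = 11.05587 × 7.24667 × 1.705 = 136.602 kN.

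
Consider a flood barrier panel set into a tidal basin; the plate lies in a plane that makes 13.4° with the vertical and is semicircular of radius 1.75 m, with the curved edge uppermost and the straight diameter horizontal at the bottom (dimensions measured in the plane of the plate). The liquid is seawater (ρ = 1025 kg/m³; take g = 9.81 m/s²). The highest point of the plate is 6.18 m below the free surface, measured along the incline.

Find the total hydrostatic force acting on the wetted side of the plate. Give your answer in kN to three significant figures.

γ = ρg = 1025 × 9.81 / 1000 = 10.05525 kN/m³.
The plate makes 13.4° with the vertical, i.e. θ = 90° − 13.4° = 76.6° to the horizontal. Measuring y along the incline from the free-surface line, vertical depth h = y·sinθ with sinθ = 0.972776.
The centroid lies 4r/(3π) = 0.742723 m above the diameter, so r − 4r/(3π) = 1.75 − 0.742723 = 1.00728 m below the topmost point, so y_c = 6.18 + 1.00728 = 7.18728 m and h_c = 7.18728 × 0.972776 = 6.99161 m.
A = πr²/2 = π × 1.75²/2 = 4.81056 m².
Resultant F = γ·h_c·A = 10.05525 × 6.99161 × 4.81056 = 338.194 kN.

F ≈ 338 kN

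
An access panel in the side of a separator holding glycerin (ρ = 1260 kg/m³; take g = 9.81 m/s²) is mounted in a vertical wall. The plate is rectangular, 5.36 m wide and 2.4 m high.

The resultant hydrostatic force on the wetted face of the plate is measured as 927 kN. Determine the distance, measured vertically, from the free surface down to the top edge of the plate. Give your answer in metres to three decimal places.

d_top ≈ 4.630 m

γ = ρg = 1260 × 9.81 / 1000 = 12.3606 kN/m³.
A = 5.36 × 2.4 = 12.864 m².
From F = γ·h_c·A, the centroid depth is h_c = 927/(12.3606 × 12.864) = 5.82994 m.
The centroid lies 2.4/2 = 1.2 m below the top edge, so the top edge sits at h_top = 5.82994 − 1.2 = 4.62994 m below the surface.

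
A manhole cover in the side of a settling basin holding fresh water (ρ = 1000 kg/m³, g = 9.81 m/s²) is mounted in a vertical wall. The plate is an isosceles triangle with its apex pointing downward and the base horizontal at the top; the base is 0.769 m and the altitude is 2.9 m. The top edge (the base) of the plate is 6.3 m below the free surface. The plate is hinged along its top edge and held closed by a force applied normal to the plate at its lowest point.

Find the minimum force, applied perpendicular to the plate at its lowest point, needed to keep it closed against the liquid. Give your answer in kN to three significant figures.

γ = ρg = 1000 × 9.81 = 9810 N/m³ = 9.81 kN/m³.
With the apex down, the centroid sits h/3 = 2.9/3 = 0.966667 m below the base (the top edge), so the centroid depth is h_c = 6.3 + 0.966667 = 7.26667 m.
A = ½ × 0.769 × 2.9 = 1.11505 m².
Resultant F = γ·h_c·A = 9.81 × 7.26667 × 1.11505 = 79.4875 kN.
I_c = b·h³/36 = 0.769 × 2.9³/36 = 0.520976 m⁴.
Centre of pressure: y_p = y_c + I_c/(y_c·A) = 7.26667 + 0.520976/(7.26667 × 1.11505) = 7.26667 + 0.0642966 = 7.33097 m along the plane.
The resultant acts 0.966667 + 0.0642966 = 1.03096 m (along the plate) below the hinge at the top edge, so the moment about the hinge is M = F × 1.03096 = 79.4875 × 1.03096 = 81.9484 kN·m.
A normal force at the bottom, 2.9 m from the hinge, must supply this moment: P = 81.9484/2.9 = 28.2581 kN.

P ≈ 28.3 kN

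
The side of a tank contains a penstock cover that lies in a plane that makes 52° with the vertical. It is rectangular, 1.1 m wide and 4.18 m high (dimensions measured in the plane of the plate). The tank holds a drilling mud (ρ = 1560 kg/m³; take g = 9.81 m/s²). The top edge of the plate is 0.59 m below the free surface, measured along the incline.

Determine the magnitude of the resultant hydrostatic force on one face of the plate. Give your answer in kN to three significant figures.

γ = ρg = 1560 × 9.81 / 1000 = 15.3036 kN/m³.
The plate makes 52° with the vertical, i.e. θ = 90° − 52° = 38° to the horizontal. Measuring y along the incline from the free-surface line, vertical depth h = y·sinθ with sinθ = 0.615661.
The centroid lies 4.18/2 = 2.09 m below the top edge, so y_c = 0.59 + 2.09 = 2.68 m and h_c = 2.68 × 0.615661 = 1.64997 m.
A = 1.1 × 4.18 = 4.598 m².
Resultant F = γ·h_c·A = 15.3036 × 1.64997 × 4.598 = 116.102 kN.

F ≈ 116 kN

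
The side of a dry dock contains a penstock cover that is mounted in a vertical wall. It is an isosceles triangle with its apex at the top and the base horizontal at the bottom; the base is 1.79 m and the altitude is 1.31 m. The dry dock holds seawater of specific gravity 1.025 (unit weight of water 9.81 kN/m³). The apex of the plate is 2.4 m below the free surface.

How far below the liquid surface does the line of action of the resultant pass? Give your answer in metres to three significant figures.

h_p = 3.30 m

γ = 1.025 × 9.81 = 10.05525 kN/m³.
With the apex up, the centroid sits 2h/3 = 2 × 1.31/3 = 0.873333 m below the apex, so the centroid depth is h_c = 2.4 + 0.873333 = 3.27333 m.
A = ½ × 1.79 × 1.31 = 1.17245 m².
Resultant F = γ·h_c·A = 10.05525 × 3.27333 × 1.17245 = 38.5902 kN.
I_c = b·h³/36 = 1.79 × 1.31³/36 = 0.11178 m⁴.
Centre of pressure: y_p = y_c + I_c/(y_c·A) = 3.27333 + 0.11178/(3.27333 × 1.17245) = 3.27333 + 0.0291259 = 3.30246 m along the plane.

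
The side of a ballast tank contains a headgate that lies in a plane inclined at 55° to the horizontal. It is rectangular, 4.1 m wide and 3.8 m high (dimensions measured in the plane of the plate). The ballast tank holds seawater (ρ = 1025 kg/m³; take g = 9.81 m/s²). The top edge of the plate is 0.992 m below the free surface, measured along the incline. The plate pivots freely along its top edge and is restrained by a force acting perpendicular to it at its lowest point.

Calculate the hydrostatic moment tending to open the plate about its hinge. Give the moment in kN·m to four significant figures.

M ≈ 859.6 kN·m

γ = ρg = 1025 × 9.81 / 1000 = 10.05525 kN/m³.
Let θ = 55° be the plate's angle to the horizontal; measure y along the incline from where the plane meets the free surface. Vertical depth h = y·sinθ with sinθ = 0.819152.
The centroid lies 3.8/2 = 1.9 m below the top edge, so y_c = 0.992 + 1.9 = 2.892 m and h_c = 2.892 × 0.819152 = 2.36899 m.
A = 4.1 × 3.8 = 15.58 m².
Resultant F = γ·h_c·A = 10.05525 × 2.36899 × 15.58 = 371.128 kN.
I_c = b·h³/12 = 4.1 × 3.8³/12 = 18.7479 m⁴.
Centre of pressure: y_p = y_c + I_c/(y_c·A) = 2.892 + 18.7479/(2.892 × 15.58) = 2.892 + 0.41609 = 3.30809 m along the plane.
The resultant acts 1.9 + 0.41609 = 2.31609 m (along the plate) below the hinge at the top edge, so the moment about the hinge is M = F × 2.31609 = 371.128 × 2.31609 = 859.566 kN·m.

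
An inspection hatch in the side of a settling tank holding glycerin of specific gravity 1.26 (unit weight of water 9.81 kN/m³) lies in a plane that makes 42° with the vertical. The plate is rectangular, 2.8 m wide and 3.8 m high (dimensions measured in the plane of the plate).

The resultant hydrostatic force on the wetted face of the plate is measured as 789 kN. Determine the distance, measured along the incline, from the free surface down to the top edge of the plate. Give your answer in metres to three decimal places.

γ = 1.26 × 9.81 = 12.3606 kN/m³.
A = 2.8 × 3.8 = 10.64 m².
From F = γ·h_c·A, the centroid depth is h_c = 789/(12.3606 × 10.64) = 5.99923 m.
The plate makes 42° with the vertical, i.e. θ = 90° − 42° = 48° to the horizontal. Measuring y along the incline from the free-surface line, vertical depth h = y·sinθ with sinθ = 0.743145.
Along the incline, y_c = h_c/sinθ = 5.99923/0.743145 = 8.07276 m.
The centroid lies 3.8/2 = 1.9 m below the top edge, so the top edge sits at y_top = 8.07276 − 1.9 = 6.17276 m along the incline.

y_top ≈ 6.173 m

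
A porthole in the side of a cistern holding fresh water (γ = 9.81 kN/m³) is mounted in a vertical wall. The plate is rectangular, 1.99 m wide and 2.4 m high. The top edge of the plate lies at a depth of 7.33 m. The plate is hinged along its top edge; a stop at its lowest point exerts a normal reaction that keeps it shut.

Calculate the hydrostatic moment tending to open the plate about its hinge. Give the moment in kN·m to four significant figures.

M ≈ 502.1 kN·m

γ = 9.81 kN/m³.
The centroid lies 2.4/2 = 1.2 m below the top edge, so the centroid depth is h_c = 7.33 + 1.2 = 8.53 m.
A = 1.99 × 2.4 = 4.776 m².
Resultant F = γ·h_c·A = 9.81 × 8.53 × 4.776 = 399.652 kN.
I_c = b·h³/12 = 1.99 × 2.4³/12 = 2.29248 m⁴.
Centre of pressure: y_p = y_c + I_c/(y_c·A) = 8.53 + 2.29248/(8.53 × 4.776) = 8.53 + 0.056272 = 8.58627 m along the plane.
The resultant acts 1.2 + 0.056272 = 1.25627 m (along the plate) below the hinge at the top edge, so the moment about the hinge is M = F × 1.25627 = 399.652 × 1.25627 = 502.071 kN·m.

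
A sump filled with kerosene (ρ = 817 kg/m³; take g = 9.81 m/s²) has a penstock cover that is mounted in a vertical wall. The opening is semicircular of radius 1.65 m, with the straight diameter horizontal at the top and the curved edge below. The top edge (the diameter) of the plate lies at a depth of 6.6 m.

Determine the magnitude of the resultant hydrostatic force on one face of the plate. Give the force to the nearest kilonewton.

γ = ρg = 817 × 9.81 / 1000 = 8.01477 kN/m³.
The centroid of a semicircle lies 4r/(3π) = 0.700282 m from the diameter, here below the top edge, so the centroid depth is h_c = 6.6 + 0.700282 = 7.30028 m.
A = πr²/2 = π × 1.65²/2 = 4.27649 m².
Resultant F = γ·h_c·A = 8.01477 × 7.30028 × 4.27649 = 250.218 kN.

F ≈ 250 kN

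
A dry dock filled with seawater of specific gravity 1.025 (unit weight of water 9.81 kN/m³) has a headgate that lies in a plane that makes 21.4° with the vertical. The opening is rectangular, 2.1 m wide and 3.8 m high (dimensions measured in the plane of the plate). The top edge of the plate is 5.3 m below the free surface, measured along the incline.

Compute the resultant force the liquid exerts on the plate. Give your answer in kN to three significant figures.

F ≈ 538 kN

γ = 1.025 × 9.81 = 10.05525 kN/m³.
The plate makes 21.4° with the vertical, i.e. θ = 90° − 21.4° = 68.6° to the horizontal. Measuring y along the incline from the free-surface line, vertical depth h = y·sinθ with sinθ = 0.931056.
The centroid lies 3.8/2 = 1.9 m below the top edge, so y_c = 5.3 + 1.9 = 7.2 m and h_c = 7.2 × 0.931056 = 6.7036 m.
A = 2.1 × 3.8 = 7.98 m².
Resultant F = γ·h_c·A = 10.05525 × 6.7036 × 7.98 = 537.903 kN.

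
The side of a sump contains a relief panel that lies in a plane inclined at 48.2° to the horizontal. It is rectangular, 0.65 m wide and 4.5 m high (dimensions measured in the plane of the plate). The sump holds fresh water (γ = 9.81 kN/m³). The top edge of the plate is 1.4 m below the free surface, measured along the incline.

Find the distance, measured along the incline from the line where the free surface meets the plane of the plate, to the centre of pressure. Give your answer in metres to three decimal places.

y_p = 4.112 m

γ = 9.81 kN/m³.
Let θ = 48.2° be the plate's angle to the horizontal; measure y along the incline from where the plane meets the free surface. Vertical depth h = y·sinθ with sinθ = 0.745476.
The centroid lies 4.5/2 = 2.25 m below the top edge, so y_c = 1.4 + 2.25 = 3.65 m and h_c = 3.65 × 0.745476 = 2.72099 m.
A = 0.65 × 4.5 = 2.925 m².
Resultant F = γ·h_c·A = 9.81 × 2.72099 × 2.925 = 78.0768 kN.
I_c = b·h³/12 = 0.65 × 4.5³/12 = 4.93594 m⁴.
Centre of pressure: y_p = y_c + I_c/(y_c·A) = 3.65 + 4.93594/(3.65 × 2.925) = 3.65 + 0.462329 = 4.11233 m along the plane.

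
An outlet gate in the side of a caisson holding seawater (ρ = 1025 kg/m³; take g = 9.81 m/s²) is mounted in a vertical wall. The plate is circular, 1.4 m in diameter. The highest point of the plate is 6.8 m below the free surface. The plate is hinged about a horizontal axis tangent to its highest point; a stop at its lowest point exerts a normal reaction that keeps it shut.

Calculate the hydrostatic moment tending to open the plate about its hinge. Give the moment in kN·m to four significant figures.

γ = ρg = 1025 × 9.81 / 1000 = 10.05525 kN/m³.
The centroid is at the centre, 0.7 m below the top of the plate, so the centroid depth is h_c = 6.8 + 0.7 = 7.5 m.
A = π(0.7)² = 1.53938 m².
Resultant F = γ·h_c·A = 10.05525 × 7.5 × 1.53938 = 116.091 kN.
I_c = πr⁴/4 = π × 0.7⁴/4 = 0.188574 m⁴.
Centre of pressure: y_p = y_c + I_c/(y_c·A) = 7.5 + 0.188574/(7.5 × 1.53938) = 7.5 + 0.0163333 = 7.51633 m along the plane.
The resultant acts 0.7 + 0.0163333 = 0.716333 m (along the plate) below the hinge at the top edge, so the moment about the hinge is M = F × 0.716333 = 116.091 × 0.716333 = 83.1598 kN·m.

M ≈ 83.16 kN·m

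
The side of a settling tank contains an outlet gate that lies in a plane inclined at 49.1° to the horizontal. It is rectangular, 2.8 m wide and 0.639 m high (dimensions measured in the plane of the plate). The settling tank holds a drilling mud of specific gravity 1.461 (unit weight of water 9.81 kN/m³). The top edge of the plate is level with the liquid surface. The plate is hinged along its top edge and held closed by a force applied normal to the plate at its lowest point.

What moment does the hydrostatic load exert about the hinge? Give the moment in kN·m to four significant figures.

γ = 1.461 × 9.81 = 14.33241 kN/m³.
Let θ = 49.1° be the plate's angle to the horizontal; measure y along the incline from where the plane meets the free surface. Vertical depth h = y·sinθ with sinθ = 0.755853.
The centroid lies 0.639/2 = 0.3195 m below the top edge, so y_c = 0.3195 m and h_c = 0.3195 × 0.755853 = 0.241495 m.
A = 2.8 × 0.639 = 1.7892 m².
Resultant F = γ·h_c·A = 14.33241 × 0.241495 × 1.7892 = 6.19279 kN.
I_c = b·h³/12 = 2.8 × 0.639³/12 = 0.0608807 m⁴.
Centre of pressure: y_p = y_c + I_c/(y_c·A) = 0.3195 + 0.0608807/(0.3195 × 1.7892) = 0.3195 + 0.1065 = 0.426 m along the plane.
The resultant acts 0.3195 + 0.1065 = 0.426 m (along the plate) below the hinge at the top edge, so the moment about the hinge is M = F × 0.426 = 6.19279 × 0.426 = 2.63813 kN·m.

M ≈ 2.638 kN·m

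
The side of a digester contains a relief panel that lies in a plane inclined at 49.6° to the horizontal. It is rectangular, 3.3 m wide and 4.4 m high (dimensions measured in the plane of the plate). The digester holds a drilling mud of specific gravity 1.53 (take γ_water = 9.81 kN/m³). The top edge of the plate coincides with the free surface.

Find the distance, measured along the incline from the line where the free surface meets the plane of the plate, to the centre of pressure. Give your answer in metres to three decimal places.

γ = 1.53 × 9.81 = 15.0093 kN/m³.
Let θ = 49.6° be the plate's angle to the horizontal; measure y along the incline from where the plane meets the free surface. Vertical depth h = y·sinθ with sinθ = 0.761538.
The centroid lies 4.4/2 = 2.2 m below the top edge, so y_c = 2.2 m and h_c = 2.2 × 0.761538 = 1.67538 m.
A = 3.3 × 4.4 = 14.52 m².
Resultant F = γ·h_c·A = 15.0093 × 1.67538 × 14.52 = 365.124 kN.
I_c = b·h³/12 = 3.3 × 4.4³/12 = 23.4256 m⁴.
Centre of pressure: y_p = y_c + I_c/(y_c·A) = 2.2 + 23.4256/(2.2 × 14.52) = 2.2 + 0.733333 = 2.93333 m along the plane.

y_p = 2.933 m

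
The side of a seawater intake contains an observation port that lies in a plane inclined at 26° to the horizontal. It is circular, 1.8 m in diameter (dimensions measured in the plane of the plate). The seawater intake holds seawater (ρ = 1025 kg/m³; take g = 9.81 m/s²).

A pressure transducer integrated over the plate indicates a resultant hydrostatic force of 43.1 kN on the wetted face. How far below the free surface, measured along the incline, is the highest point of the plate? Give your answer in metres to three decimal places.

γ = ρg = 1025 × 9.81 / 1000 = 10.05525 kN/m³.
A = π(0.9)² = 2.54469 m².
From F = γ·h_c·A, the centroid depth is h_c = 43.1/(10.05525 × 2.54469) = 1.68442 m.
Let θ = 26° be the plate's angle to the horizontal; measure y along the incline from where the plane meets the free surface. Vertical depth h = y·sinθ with sinθ = 0.438371.
Along the incline, y_c = h_c/sinθ = 1.68442/0.438371 = 3.84245 m.
The centroid is at the centre, 0.9 m below the top of the plate, so the highest point sits at y_top = 3.84245 − 0.9 = 2.94245 m along the incline.

y_top ≈ 2.942 m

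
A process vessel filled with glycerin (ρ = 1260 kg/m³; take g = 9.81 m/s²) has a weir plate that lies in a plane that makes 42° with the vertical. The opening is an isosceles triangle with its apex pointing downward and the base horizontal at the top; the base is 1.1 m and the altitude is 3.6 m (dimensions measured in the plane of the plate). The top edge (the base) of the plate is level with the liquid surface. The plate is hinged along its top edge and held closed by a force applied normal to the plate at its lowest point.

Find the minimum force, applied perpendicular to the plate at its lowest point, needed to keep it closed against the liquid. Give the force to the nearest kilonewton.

P ≈ 11 kN

γ = ρg = 1260 × 9.81 / 1000 = 12.3606 kN/m³.
The plate makes 42° with the vertical, i.e. θ = 90° − 42° = 48° to the horizontal. Measuring y along the incline from the free-surface line, vertical depth h = y·sinθ with sinθ = 0.743145.
With the apex down, the centroid sits h/3 = 3.6/3 = 1.2 m below the base (the top edge), so y_c = 1.2 m and h_c = 1.2 × 0.743145 = 0.891774 m.
A = ½ × 1.1 × 3.6 = 1.98 m².
Resultant F = γ·h_c·A = 12.3606 × 0.891774 × 1.98 = 21.8253 kN.
I_c = b·h³/36 = 1.1 × 3.6³/36 = 1.4256 m⁴.
Centre of pressure: y_p = y_c + I_c/(y_c·A) = 1.2 + 1.4256/(1.2 × 1.98) = 1.2 + 0.6 = 1.8 m along the plane.
The resultant acts 1.2 + 0.6 = 1.8 m (along the plate) below the hinge at the top edge, so the moment about the hinge is M = F × 1.8 = 21.8253 × 1.8 = 39.2855 kN·m.
A normal force at the bottom, 3.6 m from the hinge, must supply this moment: P = 39.2855/3.6 = 10.9126 kN.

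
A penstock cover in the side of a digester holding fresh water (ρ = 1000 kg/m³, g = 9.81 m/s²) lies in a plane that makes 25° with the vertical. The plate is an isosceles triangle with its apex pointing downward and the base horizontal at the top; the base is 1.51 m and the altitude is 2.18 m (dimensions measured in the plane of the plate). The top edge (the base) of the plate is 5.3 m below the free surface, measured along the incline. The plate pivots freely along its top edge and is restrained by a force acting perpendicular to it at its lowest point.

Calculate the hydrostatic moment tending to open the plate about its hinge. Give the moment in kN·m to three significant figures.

M ≈ 67.9 kN·m

γ = ρg = 1000 × 9.81 = 9810 N/m³ = 9.81 kN/m³.
The plate makes 25° with the vertical, i.e. θ = 90° − 25° = 65° to the horizontal. Measuring y along the incline from the free-surface line, vertical depth h = y·sinθ with sinθ = 0.906308.
With the apex down, the centroid sits h/3 = 2.18/3 = 0.726667 m below the base (the top edge), so y_c = 5.3 + 0.726667 = 6.02667 m and h_c = 6.02667 × 0.906308 = 5.46202 m.
A = ½ × 1.51 × 2.18 = 1.6459 m².
Resultant F = γ·h_c·A = 9.81 × 5.46202 × 1.6459 = 88.1913 kN.
I_c = b·h³/36 = 1.51 × 2.18³/36 = 0.434554 m⁴.
Centre of pressure: y_p = y_c + I_c/(y_c·A) = 6.02667 + 0.434554/(6.02667 × 1.6459) = 6.02667 + 0.043809 = 6.07048 m along the plane.
The resultant acts 0.726667 + 0.043809 = 0.770476 m (along the plate) below the hinge at the top edge, so the moment about the hinge is M = F × 0.770476 = 88.1913 × 0.770476 = 67.9493 kN·m.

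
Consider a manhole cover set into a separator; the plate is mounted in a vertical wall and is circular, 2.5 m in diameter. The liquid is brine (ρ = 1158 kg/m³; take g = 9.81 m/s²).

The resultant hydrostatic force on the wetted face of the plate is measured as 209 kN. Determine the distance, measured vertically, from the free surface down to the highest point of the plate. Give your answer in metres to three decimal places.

d_top ≈ 2.498 m

γ = ρg = 1158 × 9.81 / 1000 = 11.35998 kN/m³.
A = π(1.25)² = 4.90874 m².
From F = γ·h_c·A, the centroid depth is h_c = 209/(11.35998 × 4.90874) = 3.74799 m.
The centroid is at the centre, 1.25 m below the top of the plate, so the highest point sits at h_top = 3.74799 − 1.25 = 2.49799 m below the surface.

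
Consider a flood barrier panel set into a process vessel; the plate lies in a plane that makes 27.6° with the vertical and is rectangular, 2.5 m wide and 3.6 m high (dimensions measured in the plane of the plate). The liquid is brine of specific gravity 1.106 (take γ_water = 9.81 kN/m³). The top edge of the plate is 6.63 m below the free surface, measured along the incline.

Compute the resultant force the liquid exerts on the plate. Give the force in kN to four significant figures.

F ≈ 729.5 kN

γ = 1.106 × 9.81 = 10.84986 kN/m³.
The plate makes 27.6° with the vertical, i.e. θ = 90° − 27.6° = 62.4° to the horizontal. Measuring y along the incline from the free-surface line, vertical depth h = y·sinθ with sinθ = 0.886204.
The centroid lies 3.6/2 = 1.8 m below the top edge, so y_c = 6.63 + 1.8 = 8.43 m and h_c = 8.43 × 0.886204 = 7.4707 m.
A = 2.5 × 3.6 = 9 m².
Resultant F = γ·h_c·A = 10.84986 × 7.4707 × 9 = 729.504 kN.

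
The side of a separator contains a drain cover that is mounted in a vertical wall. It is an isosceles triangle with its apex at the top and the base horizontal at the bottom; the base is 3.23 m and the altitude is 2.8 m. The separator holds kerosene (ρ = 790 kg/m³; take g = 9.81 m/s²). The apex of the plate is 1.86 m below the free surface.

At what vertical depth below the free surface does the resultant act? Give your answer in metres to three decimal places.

h_p = 3.844 m

γ = ρg = 790 × 9.81 / 1000 = 7.7499 kN/m³.
With the apex up, the centroid sits 2h/3 = 2 × 2.8/3 = 1.86667 m below the apex, so the centroid depth is h_c = 1.86 + 1.86667 = 3.72667 m.
A = ½ × 3.23 × 2.8 = 4.522 m².
Resultant F = γ·h_c·A = 7.7499 × 3.72667 × 4.522 = 130.601 kN.
I_c = b·h³/36 = 3.23 × 2.8³/36 = 1.96958 m⁴.
Centre of pressure: y_p = y_c + I_c/(y_c·A) = 3.72667 + 1.96958/(3.72667 × 4.522) = 3.72667 + 0.116875 = 3.84354 m along the plane.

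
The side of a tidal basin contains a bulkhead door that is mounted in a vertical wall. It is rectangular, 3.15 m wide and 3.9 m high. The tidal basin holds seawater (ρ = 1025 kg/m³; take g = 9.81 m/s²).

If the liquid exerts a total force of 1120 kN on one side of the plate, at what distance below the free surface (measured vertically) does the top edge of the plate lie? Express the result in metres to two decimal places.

γ = ρg = 1025 × 9.81 / 1000 = 10.05525 kN/m³.
A = 3.15 × 3.9 = 12.285 m².
From F = γ·h_c·A, the centroid depth is h_c = 1120/(10.05525 × 12.285) = 9.06672 m.
The centroid lies 3.9/2 = 1.95 m below the top edge, so the top edge sits at h_top = 9.06672 − 1.95 = 7.11672 m below the surface.

d_top ≈ 7.12 m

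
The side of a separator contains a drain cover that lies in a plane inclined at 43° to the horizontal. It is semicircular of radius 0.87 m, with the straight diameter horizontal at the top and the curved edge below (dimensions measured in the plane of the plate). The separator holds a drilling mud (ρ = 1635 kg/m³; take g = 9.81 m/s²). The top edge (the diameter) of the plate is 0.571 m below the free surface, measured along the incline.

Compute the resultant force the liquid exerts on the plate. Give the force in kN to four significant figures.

γ = ρg = 1635 × 9.81 / 1000 = 16.03935 kN/m³.
Let θ = 43° be the plate's angle to the horizontal; measure y along the incline from where the plane meets the free surface. Vertical depth h = y·sinθ with sinθ = 0.681998.
The centroid of a semicircle lies 4r/(3π) = 0.369239 m from the diameter, here below the top edge, so y_c = 0.571 + 0.369239 = 0.940239 m and h_c = 0.940239 × 0.681998 = 0.641241 m.
A = πr²/2 = π × 0.87²/2 = 1.18894 m².
Resultant F = γ·h_c·A = 16.03935 × 0.641241 × 1.18894 = 12.2284 kN.

F ≈ 12.23 kN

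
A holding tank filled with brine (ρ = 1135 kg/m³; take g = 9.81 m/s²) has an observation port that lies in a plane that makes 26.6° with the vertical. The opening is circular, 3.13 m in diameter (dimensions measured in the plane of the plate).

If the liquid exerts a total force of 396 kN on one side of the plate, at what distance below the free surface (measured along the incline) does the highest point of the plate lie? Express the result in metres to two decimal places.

y_top ≈ 3.60 m

γ = ρg = 1135 × 9.81 / 1000 = 11.13435 kN/m³.
A = π(1.565)² = 7.69447 m².
From F = γ·h_c·A, the centroid depth is h_c = 396/(11.13435 × 7.69447) = 4.62223 m.
The plate makes 26.6° with the vertical, i.e. θ = 90° − 26.6° = 63.4° to the horizontal. Measuring y along the incline from the free-surface line, vertical depth h = y·sinθ with sinθ = 0.894154.
Along the incline, y_c = h_c/sinθ = 4.62223/0.894154 = 5.16939 m.
The centroid is at the centre, 1.565 m below the top of the plate, so the highest point sits at y_top = 5.16939 − 1.565 = 3.60439 m along the incline.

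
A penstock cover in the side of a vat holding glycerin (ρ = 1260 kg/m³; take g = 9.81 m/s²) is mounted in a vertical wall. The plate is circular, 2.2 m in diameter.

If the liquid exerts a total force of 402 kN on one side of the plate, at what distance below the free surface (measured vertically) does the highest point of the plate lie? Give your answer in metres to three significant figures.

d_top ≈ 7.46 m

γ = ρg = 1260 × 9.81 / 1000 = 12.3606 kN/m³.
A = π(1.1)² = 3.80133 m².
From F = γ·h_c·A, the centroid depth is h_c = 402/(12.3606 × 3.80133) = 8.55561 m.
The centroid is at the centre, 1.1 m below the top of the plate, so the highest point sits at h_top = 8.55561 − 1.1 = 7.45561 m below the surface.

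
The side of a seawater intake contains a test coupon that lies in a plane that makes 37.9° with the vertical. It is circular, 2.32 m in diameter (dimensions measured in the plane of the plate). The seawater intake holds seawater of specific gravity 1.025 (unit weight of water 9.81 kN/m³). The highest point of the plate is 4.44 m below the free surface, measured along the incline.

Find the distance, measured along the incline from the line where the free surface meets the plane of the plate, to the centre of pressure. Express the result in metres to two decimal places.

γ = 1.025 × 9.81 = 10.05525 kN/m³.
The plate makes 37.9° with the vertical, i.e. θ = 90° − 37.9° = 52.1° to the horizontal. Measuring y along the incline from the free-surface line, vertical depth h = y·sinθ with sinθ = 0.789084.
The centroid is at the centre, 1.16 m below the top of the plate, so y_c = 4.44 + 1.16 = 5.6 m and h_c = 5.6 × 0.789084 = 4.41887 m.
A = π(1.16)² = 4.22733 m².
Resultant F = γ·h_c·A = 10.05525 × 4.41887 × 4.22733 = 187.832 kN.
I_c = πr⁴/4 = π × 1.16⁴/4 = 1.42207 m⁴.
Centre of pressure: y_p = y_c + I_c/(y_c·A) = 5.6 + 1.42207/(5.6 × 4.22733) = 5.6 + 0.0600713 = 5.66007 m along the plane.

y_p = 5.66 m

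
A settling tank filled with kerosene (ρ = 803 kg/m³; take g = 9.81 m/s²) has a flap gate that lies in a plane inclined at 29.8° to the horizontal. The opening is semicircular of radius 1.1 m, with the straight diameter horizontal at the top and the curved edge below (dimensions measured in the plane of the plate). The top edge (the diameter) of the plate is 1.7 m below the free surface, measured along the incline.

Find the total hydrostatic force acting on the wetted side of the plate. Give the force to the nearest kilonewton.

F ≈ 16 kN

γ = ρg = 803 × 9.81 / 1000 = 7.87743 kN/m³.
Let θ = 29.8° be the plate's angle to the horizontal; measure y along the incline from where the plane meets the free surface. Vertical depth h = y·sinθ with sinθ = 0.496974.
The centroid of a semicircle lies 4r/(3π) = 0.466854 m from the diameter, here below the top edge, so y_c = 1.7 + 0.466854 = 2.16685 m and h_c = 2.16685 × 0.496974 = 1.07687 m.
A = πr²/2 = π × 1.1²/2 = 1.90066 m².
Resultant F = γ·h_c·A = 7.87743 × 1.07687 × 1.90066 = 16.1232 kN.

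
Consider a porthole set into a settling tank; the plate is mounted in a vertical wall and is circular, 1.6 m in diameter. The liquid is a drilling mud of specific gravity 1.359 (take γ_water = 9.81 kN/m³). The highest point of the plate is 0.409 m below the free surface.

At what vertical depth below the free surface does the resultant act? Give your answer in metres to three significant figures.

γ = 1.359 × 9.81 = 13.33179 kN/m³.
The centroid is at the centre, 0.8 m below the top of the plate, so the centroid depth is h_c = 0.409 + 0.8 = 1.209 m.
A = π(0.8)² = 2.01062 m².
Resultant F = γ·h_c·A = 13.33179 × 1.209 × 2.01062 = 32.4074 kN.
I_c = πr⁴/4 = π × 0.8⁴/4 = 0.321699 m⁴.
Centre of pressure: y_p = y_c + I_c/(y_c·A) = 1.209 + 0.321699/(1.209 × 2.01062) = 1.209 + 0.132341 = 1.34134 m along the plane.

h_p = 1.34 m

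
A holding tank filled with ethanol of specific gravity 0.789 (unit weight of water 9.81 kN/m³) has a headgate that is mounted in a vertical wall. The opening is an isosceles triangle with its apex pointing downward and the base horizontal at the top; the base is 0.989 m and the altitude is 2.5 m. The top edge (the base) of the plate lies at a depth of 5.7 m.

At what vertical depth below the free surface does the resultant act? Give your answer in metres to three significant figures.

γ = 0.789 × 9.81 = 7.74009 kN/m³.
With the apex down, the centroid sits h/3 = 2.5/3 = 0.833333 m below the base (the top edge), so the centroid depth is h_c = 5.7 + 0.833333 = 6.53333 m.
A = ½ × 0.989 × 2.5 = 1.23625 m².
Resultant F = γ·h_c·A = 7.74009 × 6.53333 × 1.23625 = 62.5154 kN.
I_c = b·h³/36 = 0.989 × 2.5³/36 = 0.429253 m⁴.
Centre of pressure: y_p = y_c + I_c/(y_c·A) = 6.53333 + 0.429253/(6.53333 × 1.23625) = 6.53333 + 0.0531462 = 6.58648 m along the plane.

h_p = 6.59 m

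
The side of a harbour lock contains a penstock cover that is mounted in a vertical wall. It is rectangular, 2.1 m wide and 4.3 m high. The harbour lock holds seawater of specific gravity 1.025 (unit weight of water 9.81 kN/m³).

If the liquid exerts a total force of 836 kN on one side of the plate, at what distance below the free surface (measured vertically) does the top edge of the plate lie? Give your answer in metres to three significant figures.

d_top ≈ 7.06 m

γ = 1.025 × 9.81 = 10.05525 kN/m³.
A = 2.1 × 4.3 = 9.03 m².
From F = γ·h_c·A, the centroid depth is h_c = 836/(10.05525 × 9.03) = 9.20716 m.
The centroid lies 4.3/2 = 2.15 m below the top edge, so the top edge sits at h_top = 9.20716 − 2.15 = 7.05716 m below the surface.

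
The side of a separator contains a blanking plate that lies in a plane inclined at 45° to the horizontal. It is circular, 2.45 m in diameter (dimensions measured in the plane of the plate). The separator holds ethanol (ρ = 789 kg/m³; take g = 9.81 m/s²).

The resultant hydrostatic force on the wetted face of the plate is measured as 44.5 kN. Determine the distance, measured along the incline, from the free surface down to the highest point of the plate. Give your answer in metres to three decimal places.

γ = ρg = 789 × 9.81 / 1000 = 7.74009 kN/m³.
A = π(1.225)² = 4.71435 m².
From F = γ·h_c·A, the centroid depth is h_c = 44.5/(7.74009 × 4.71435) = 1.21953 m.
Let θ = 45° be the plate's angle to the horizontal; measure y along the incline from where the plane meets the free surface. Vertical depth h = y·sinθ with sinθ = 0.707107.
Along the incline, y_c = h_c/sinθ = 1.21953/0.707107 = 1.72468 m.
The centroid is at the centre, 1.225 m below the top of the plate, so the highest point sits at y_top = 1.72468 − 1.225 = 0.49968 m along the incline.

y_top ≈ 0.500 m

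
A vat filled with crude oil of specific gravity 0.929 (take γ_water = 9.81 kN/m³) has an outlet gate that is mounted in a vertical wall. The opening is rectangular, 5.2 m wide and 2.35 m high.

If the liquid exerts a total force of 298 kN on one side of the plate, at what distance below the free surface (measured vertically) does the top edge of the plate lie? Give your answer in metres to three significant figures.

γ = 0.929 × 9.81 = 9.11349 kN/m³.
A = 5.2 × 2.35 = 12.22 m².
From F = γ·h_c·A, the centroid depth is h_c = 298/(9.11349 × 12.22) = 2.67584 m.
The centroid lies 2.35/2 = 1.175 m below the top edge, so the top edge sits at h_top = 2.67584 − 1.175 = 1.50084 m below the surface.

d_top ≈ 1.50 m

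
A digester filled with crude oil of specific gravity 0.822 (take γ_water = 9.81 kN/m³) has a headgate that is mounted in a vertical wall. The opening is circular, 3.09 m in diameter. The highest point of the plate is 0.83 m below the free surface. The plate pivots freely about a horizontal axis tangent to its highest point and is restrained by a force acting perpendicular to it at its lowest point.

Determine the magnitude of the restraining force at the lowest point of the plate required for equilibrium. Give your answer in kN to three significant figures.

γ = 0.822 × 9.81 = 8.06382 kN/m³.
The centroid is at the centre, 1.545 m below the top of the plate, so the centroid depth is h_c = 0.83 + 1.545 = 2.375 m.
A = π(1.545)² = 7.49906 m².
Resultant F = γ·h_c·A = 8.06382 × 2.375 × 7.49906 = 143.619 kN.
I_c = πr⁴/4 = π × 1.545⁴/4 = 4.47511 m⁴.
Centre of pressure: y_p = y_c + I_c/(y_c·A) = 2.375 + 4.47511/(2.375 × 7.49906) = 2.375 + 0.251266 = 2.62627 m along the plane.
The resultant acts 1.545 + 0.251266 = 1.79627 m (along the plate) below the hinge at the top edge, so the moment about the hinge is M = F × 1.79627 = 143.619 × 1.79627 = 257.979 kN·m.
A normal force at the bottom, 3.09 m from the hinge, must supply this moment: P = 257.979/3.09 = 83.4883 kN.

P ≈ 83.5 kN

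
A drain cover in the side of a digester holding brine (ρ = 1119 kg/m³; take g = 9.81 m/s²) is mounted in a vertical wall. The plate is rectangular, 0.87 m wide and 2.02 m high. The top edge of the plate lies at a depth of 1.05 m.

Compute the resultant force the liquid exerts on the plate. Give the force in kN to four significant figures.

γ = ρg = 1119 × 9.81 / 1000 = 10.97739 kN/m³.
The centroid lies 2.02/2 = 1.01 m below the top edge, so the centroid depth is h_c = 1.05 + 1.01 = 2.06 m.
A = 0.87 × 2.02 = 1.7574 m².
Resultant F = γ·h_c·A = 10.97739 × 2.06 × 1.7574 = 39.7408 kN.

F ≈ 39.74 kN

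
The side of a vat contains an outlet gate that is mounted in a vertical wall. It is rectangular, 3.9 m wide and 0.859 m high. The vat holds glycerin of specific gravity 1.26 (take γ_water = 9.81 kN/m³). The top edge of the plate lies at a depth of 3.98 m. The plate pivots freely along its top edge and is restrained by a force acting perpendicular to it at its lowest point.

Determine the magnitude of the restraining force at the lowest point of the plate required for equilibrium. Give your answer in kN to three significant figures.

P ≈ 94.3 kN

γ = 1.26 × 9.81 = 12.3606 kN/m³.
The centroid lies 0.859/2 = 0.4295 m below the top edge, so the centroid depth is h_c = 3.98 + 0.4295 = 4.4095 m.
A = 3.9 × 0.859 = 3.3501 m².
Resultant F = γ·h_c·A = 12.3606 × 4.4095 × 3.3501 = 182.594 kN.
I_c = b·h³/12 = 3.9 × 0.859³/12 = 0.205998 m⁴.
Centre of pressure: y_p = y_c + I_c/(y_c·A) = 4.4095 + 0.205998/(4.4095 × 3.3501) = 4.4095 + 0.0139449 = 4.42344 m along the plane.
The resultant acts 0.4295 + 0.0139449 = 0.443445 m (along the plate) below the hinge at the top edge, so the moment about the hinge is M = F × 0.443445 = 182.594 × 0.443445 = 80.9704 kN·m.
A normal force at the bottom, 0.859 m from the hinge, must supply this moment: P = 80.9704/0.859 = 94.2612 kN.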